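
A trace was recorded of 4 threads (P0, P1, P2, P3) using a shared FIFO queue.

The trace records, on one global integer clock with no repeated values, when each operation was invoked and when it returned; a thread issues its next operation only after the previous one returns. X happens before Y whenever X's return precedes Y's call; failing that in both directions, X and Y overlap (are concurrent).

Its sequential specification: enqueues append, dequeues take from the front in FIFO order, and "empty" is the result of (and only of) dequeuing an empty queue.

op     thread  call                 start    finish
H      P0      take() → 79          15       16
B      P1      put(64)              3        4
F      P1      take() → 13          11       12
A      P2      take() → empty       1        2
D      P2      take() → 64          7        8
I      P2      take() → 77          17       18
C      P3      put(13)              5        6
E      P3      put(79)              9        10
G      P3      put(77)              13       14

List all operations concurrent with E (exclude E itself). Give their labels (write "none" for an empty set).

none

E runs from 9 to 10; window-overlapping ops are concurrent
A [1,2]: before
B [3,4]: before
C [5,6]: before
D [7,8]: before
F [11,12]: after
G [13,14]: after
H [15,16]: after
I [17,18]: after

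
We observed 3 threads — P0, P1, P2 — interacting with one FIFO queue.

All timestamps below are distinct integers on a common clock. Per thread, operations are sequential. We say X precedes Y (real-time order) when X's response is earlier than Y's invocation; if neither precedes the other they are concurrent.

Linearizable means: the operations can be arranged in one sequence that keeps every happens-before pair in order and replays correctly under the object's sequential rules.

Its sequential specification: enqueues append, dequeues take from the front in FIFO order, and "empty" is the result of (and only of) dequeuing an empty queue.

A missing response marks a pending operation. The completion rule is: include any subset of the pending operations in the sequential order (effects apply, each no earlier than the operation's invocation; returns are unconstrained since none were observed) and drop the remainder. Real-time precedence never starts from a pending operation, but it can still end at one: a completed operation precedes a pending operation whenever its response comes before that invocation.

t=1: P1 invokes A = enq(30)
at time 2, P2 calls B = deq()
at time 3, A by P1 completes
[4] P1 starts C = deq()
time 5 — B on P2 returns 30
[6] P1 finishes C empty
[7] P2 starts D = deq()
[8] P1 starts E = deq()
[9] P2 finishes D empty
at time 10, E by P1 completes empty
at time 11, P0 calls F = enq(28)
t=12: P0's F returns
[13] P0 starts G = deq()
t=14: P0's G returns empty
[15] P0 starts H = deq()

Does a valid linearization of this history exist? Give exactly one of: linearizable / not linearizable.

not linearizable

the violation lands at event 14, G's response at time 14: events 1..13 linearize, events 1..14 do not
6 orders of the 7 completed FIFO queue ops respect real time; none is legal
sample order A, B, C, D, E, F, G stalls at step 7 — G deq() → empty has no legal effect
sample order A, B, C, E, D, F, G stalls at step 7 — G deq() → empty has no legal effect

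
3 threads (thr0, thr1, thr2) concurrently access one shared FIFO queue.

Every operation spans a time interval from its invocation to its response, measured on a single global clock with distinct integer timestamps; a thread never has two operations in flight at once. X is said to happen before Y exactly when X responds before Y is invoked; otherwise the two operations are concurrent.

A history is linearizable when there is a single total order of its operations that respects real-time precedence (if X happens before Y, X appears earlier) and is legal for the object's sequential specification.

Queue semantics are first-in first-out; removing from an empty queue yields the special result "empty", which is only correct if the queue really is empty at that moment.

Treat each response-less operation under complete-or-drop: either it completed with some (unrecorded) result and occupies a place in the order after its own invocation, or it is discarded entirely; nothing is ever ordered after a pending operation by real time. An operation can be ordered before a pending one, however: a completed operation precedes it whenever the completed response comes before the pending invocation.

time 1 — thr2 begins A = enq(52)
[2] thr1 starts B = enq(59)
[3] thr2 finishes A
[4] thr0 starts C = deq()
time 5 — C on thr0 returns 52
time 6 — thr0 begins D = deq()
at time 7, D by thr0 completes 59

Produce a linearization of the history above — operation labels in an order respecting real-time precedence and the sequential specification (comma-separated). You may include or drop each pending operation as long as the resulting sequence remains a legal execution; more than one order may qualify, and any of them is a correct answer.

step 1: A enq(52) — queue <52>
step 2: B enq(59) (pending, included) — queue <52,59>
step 3: C deq() → 52 — queue <59>
step 4: D deq() → 59 — queue <>

A, B, C, D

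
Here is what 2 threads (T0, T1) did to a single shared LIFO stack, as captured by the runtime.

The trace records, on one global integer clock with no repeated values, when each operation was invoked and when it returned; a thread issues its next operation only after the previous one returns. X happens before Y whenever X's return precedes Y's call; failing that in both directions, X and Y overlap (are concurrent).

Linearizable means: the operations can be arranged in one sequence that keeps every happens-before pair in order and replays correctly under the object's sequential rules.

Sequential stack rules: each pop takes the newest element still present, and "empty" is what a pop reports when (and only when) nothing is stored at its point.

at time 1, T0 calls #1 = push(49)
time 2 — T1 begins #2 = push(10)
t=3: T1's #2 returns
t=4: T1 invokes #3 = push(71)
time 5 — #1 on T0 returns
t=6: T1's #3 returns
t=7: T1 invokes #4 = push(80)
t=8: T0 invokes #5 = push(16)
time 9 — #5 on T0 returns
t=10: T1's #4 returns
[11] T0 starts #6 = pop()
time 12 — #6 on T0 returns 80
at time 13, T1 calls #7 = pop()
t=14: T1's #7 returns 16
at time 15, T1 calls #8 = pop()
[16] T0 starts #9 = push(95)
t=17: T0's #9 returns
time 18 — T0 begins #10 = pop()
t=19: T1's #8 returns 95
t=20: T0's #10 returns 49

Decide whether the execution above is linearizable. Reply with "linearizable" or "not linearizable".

a witness: #2, #3, #1, #5, #4, #6, #7, #9, #8, #10
1. #2 push(10), leaving stack <10>
2. #3 push(71), leaving stack <10,71>
3. #1 push(49), leaving stack <10,71,49>
4. #5 push(16), leaving stack <10,71,49,16>
5. #4 push(80), leaving stack <10,71,49,16,80>
6. #6 pop() → 80, leaving stack <10,71,49,16>
7. #7 pop() → 16, leaving stack <10,71,49>
8. #9 push(95), leaving stack <10,71,49,95>
9. #8 pop() → 95, leaving stack <10,71,49>
10. #10 pop() → 49, leaving stack <10,71>

linearizable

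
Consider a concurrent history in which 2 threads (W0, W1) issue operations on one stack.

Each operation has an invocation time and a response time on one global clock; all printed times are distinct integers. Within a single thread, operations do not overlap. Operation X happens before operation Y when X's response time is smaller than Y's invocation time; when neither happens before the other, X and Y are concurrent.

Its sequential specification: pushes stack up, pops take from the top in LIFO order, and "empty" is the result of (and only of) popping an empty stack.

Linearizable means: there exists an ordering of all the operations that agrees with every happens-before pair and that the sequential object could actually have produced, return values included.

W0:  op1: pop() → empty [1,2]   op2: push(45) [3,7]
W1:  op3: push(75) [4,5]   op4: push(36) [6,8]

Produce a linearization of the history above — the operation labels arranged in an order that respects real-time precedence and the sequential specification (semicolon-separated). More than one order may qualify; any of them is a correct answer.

op1; op2; op3; op4

after step 1 (op1 pop() → empty): stack <>
after step 2 (op2 push(45)): stack <45>
after step 3 (op3 push(75)): stack <45,75>
after step 4 (op4 push(36)): stack <45,75,36>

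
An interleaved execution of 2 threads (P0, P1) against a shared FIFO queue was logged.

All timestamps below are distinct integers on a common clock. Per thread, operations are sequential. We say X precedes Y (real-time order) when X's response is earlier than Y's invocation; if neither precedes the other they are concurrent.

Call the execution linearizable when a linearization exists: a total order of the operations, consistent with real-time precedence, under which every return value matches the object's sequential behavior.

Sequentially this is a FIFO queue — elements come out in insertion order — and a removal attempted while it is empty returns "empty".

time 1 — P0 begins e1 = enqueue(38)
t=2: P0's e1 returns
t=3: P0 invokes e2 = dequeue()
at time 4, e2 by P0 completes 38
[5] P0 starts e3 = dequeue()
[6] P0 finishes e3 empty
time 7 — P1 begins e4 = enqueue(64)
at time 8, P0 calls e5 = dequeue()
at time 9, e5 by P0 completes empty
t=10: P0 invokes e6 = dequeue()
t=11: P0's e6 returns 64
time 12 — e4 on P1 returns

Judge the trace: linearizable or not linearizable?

linearizable

one valid linearization: e1, e2, e3, e5, e4, e6
1. e1 enqueue(38), leaving queue <38>
2. e2 dequeue() → 38, leaving queue <>
3. e3 dequeue() → empty, leaving queue <>
4. e5 dequeue() → empty, leaving queue <>
5. e4 enqueue(64), leaving queue <64>
6. e6 dequeue() → 64, leaving queue <>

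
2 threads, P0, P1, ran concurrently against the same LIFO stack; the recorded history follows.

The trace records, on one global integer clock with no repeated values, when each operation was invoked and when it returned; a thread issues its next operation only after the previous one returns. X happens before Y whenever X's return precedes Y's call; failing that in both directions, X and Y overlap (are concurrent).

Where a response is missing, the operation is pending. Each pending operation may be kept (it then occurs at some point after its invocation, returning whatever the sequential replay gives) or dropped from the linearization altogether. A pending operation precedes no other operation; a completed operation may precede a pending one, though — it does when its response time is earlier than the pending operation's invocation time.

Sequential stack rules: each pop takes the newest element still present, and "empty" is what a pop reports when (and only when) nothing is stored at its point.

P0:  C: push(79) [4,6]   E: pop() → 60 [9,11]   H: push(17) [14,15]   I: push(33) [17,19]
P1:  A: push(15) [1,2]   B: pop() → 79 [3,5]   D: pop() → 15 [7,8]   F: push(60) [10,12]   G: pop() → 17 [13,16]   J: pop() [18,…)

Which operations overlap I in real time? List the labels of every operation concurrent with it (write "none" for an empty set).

J

I spans [17,19]; an op avoiding the whole window 17..19 is ordered, any other is concurrent
A [1,2]: before
B [3,5]: before
C [4,6]: before
D [7,8]: before
E [9,11]: before
F [10,12]: before
G [13,16]: before
H [14,15]: before
J [18,…): concurrent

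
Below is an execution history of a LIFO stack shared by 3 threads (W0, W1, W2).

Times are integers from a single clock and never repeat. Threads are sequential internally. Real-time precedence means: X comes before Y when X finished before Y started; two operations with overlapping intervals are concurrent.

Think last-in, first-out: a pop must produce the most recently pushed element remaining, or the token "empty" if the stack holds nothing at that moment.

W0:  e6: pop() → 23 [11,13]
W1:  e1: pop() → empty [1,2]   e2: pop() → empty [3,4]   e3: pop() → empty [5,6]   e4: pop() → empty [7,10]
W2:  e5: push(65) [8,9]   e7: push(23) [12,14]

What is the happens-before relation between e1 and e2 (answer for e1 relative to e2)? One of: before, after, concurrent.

before

e1 spans [1,2], e2 spans [3,4]
resp(e1)=2 < inv(e2)=3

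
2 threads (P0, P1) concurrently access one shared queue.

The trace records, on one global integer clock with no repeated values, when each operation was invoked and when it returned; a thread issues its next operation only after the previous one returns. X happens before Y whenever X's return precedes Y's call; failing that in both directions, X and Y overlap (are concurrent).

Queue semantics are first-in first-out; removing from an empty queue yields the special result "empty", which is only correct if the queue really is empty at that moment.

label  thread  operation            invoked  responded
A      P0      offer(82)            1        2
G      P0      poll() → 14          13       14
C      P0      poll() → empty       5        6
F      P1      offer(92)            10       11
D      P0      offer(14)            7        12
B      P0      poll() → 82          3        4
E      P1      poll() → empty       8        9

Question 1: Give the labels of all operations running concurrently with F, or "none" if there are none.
Answer: D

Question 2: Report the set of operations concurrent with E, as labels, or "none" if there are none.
Answer: D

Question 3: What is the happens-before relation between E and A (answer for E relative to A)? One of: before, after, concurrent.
Answer: after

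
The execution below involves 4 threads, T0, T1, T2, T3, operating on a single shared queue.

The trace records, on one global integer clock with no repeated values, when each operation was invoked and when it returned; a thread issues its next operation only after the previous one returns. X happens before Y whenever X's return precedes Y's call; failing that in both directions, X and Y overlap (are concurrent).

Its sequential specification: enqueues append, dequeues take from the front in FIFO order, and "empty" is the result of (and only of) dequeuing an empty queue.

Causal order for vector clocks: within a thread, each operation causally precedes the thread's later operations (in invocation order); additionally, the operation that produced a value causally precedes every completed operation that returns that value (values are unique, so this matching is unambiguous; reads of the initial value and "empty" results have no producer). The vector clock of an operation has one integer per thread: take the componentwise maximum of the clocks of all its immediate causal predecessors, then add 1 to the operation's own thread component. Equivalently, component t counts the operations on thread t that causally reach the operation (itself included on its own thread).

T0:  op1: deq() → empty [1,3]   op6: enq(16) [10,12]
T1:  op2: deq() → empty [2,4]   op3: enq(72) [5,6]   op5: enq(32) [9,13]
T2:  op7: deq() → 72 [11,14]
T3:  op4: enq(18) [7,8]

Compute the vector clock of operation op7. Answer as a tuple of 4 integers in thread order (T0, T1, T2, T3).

op4, invoked 7, has no incoming edges; only T3's bump applies → (0, 0, 0, 1)
op2, invoked 2, has no incoming edges; only T1's bump applies → (0, 1, 0, 0)
op1, invoked 1, has no incoming edges; only T0's bump applies → (1, 0, 0, 0)
op3 (invocation 5): componentwise max over VC(op2)=(0, 1, 0, 0), +1 at T1, giving (0, 2, 0, 0)
op6 (invocation 10): componentwise max over VC(op1)=(1, 0, 0, 0), +1 at T0, giving (2, 0, 0, 0)
op7 (invocation 11): componentwise max over VC(op3)=(0, 2, 0, 0), +1 at T2, giving (0, 2, 1, 0)
op5 (invocation 9): componentwise max over VC(op3)=(0, 2, 0, 0), +1 at T1, giving (0, 3, 0, 0)
target: VC(op7) = (0, 2, 1, 0)

(0, 2, 1, 0)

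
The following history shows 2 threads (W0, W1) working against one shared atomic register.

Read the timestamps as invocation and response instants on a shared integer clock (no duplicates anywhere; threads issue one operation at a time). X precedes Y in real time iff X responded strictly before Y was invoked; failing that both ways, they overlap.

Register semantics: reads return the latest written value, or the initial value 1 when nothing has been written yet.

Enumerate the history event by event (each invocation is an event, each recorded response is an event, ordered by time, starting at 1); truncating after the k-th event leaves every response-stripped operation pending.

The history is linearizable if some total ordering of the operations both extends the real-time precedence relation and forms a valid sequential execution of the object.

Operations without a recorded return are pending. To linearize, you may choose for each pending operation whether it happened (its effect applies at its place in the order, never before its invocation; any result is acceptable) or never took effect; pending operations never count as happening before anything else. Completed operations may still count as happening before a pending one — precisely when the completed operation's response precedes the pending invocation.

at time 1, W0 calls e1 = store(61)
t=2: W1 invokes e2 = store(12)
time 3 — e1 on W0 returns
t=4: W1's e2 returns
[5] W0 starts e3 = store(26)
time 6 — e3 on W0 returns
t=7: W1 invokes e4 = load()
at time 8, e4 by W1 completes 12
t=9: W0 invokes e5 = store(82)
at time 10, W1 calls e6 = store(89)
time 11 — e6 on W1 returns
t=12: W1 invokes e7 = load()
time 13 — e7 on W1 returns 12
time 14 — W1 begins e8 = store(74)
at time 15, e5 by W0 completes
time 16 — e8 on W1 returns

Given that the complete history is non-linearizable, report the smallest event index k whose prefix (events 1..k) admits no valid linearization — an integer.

events 1..7 are still linearizable — one witness is e1, e2, e3:
1. e1 store(61), leaving value 61
2. e2 store(12), leaving value 12
3. e3 store(26), leaving value 26
event 8 — e4's response, time 8 — after it, nothing linearizes
for example e1, e2, e3, e4 fails at step 4: e4 load() → 12 is not legal there
for example e2, e1, e3, e4 fails at step 4: e4 load() → 12 is not legal there

8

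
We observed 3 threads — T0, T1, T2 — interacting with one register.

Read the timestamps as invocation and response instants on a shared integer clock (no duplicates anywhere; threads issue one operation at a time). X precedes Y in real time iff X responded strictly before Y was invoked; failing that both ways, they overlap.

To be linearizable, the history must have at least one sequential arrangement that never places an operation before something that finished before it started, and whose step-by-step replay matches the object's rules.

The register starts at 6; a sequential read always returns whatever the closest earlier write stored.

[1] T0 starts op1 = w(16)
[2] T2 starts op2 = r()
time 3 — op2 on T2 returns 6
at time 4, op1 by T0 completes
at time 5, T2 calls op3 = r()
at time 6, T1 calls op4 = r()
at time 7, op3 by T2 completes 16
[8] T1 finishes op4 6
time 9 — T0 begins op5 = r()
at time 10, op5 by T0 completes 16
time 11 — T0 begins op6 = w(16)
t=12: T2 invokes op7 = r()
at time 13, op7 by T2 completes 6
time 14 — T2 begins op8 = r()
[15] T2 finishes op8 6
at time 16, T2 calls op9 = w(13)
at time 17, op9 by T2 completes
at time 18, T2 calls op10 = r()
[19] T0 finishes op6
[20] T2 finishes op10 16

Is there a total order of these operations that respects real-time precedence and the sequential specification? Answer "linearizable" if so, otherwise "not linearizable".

not linearizable

events 1..7 are fine; event 8 — the response of op4 at time 8 — makes the prefix non-linearizable
no legal order exists: 4 real-time-consistent candidates over 4 completed register operations, all rejected
one such order, op1, op2, op3, op4, breaks at step 2 where op2 r() → 6 is illegal
one such order, op1, op2, op4, op3, breaks at step 2 where op2 r() → 6 is illegal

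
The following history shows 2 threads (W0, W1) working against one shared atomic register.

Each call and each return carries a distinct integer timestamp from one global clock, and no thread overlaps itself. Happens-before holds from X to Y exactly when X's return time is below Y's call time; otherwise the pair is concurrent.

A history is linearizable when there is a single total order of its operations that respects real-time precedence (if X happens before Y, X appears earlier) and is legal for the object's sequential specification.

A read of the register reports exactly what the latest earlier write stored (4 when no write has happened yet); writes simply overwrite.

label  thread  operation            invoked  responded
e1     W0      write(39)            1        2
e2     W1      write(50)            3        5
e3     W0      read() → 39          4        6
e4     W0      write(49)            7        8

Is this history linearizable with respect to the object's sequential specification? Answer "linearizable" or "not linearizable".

linearizable

a witness: e1, e3, e2, e4
after step 1 (e1 write(39)): value 39
after step 2 (e3 read() → 39): value 39
after step 3 (e2 write(50)): value 50
after step 4 (e4 write(49)): value 49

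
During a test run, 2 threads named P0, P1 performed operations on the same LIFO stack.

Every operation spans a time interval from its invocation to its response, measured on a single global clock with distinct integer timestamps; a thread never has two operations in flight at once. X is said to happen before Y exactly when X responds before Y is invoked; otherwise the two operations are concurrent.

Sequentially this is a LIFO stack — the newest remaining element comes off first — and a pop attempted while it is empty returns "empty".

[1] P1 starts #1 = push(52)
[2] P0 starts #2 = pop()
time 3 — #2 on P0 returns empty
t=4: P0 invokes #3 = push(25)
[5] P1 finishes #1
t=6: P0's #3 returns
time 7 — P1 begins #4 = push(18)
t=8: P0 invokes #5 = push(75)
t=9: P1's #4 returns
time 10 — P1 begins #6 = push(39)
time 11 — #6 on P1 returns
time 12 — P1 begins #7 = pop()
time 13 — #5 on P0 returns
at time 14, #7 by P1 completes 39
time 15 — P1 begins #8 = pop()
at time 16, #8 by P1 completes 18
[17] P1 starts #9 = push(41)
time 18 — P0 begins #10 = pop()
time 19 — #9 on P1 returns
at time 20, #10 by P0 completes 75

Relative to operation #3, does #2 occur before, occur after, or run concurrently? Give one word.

#2 spans [2,3], #3 spans [4,6]
resp(#2)=3 < inv(#3)=4

before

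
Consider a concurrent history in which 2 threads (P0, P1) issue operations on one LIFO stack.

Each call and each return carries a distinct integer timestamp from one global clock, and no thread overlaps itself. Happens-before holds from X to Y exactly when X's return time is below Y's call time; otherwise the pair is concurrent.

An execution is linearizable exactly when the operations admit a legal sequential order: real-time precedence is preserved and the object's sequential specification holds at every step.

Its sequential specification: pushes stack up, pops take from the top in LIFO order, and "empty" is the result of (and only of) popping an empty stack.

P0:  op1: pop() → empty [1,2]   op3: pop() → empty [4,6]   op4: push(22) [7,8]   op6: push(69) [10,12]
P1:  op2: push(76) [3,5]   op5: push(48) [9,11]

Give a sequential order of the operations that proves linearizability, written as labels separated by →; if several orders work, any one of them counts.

after step 1 (op1 pop() → empty): stack <>
after step 2 (op3 pop() → empty): stack <>
after step 3 (op2 push(76)): stack <76>
after step 4 (op4 push(22)): stack <76,22>
after step 5 (op5 push(48)): stack <76,22,48>
after step 6 (op6 push(69)): stack <76,22,48,69>

op1 → op3 → op2 → op4 → op5 → op6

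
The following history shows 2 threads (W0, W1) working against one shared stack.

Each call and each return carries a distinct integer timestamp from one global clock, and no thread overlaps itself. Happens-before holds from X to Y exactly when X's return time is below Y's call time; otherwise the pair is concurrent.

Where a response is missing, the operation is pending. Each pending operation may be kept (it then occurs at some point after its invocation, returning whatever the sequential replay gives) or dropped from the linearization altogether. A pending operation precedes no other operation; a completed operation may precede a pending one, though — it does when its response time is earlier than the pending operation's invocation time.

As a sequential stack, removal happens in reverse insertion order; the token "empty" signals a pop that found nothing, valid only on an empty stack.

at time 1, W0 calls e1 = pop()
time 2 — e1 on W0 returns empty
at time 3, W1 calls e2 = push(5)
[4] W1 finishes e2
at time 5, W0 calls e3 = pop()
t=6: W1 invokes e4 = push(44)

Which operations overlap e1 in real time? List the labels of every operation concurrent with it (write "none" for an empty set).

none

e1 spans [1,2]: anything still running between times 1 and 2 counts as concurrent
e2 [3,4]: after
e3 [5,…): after
e4 [6,…): after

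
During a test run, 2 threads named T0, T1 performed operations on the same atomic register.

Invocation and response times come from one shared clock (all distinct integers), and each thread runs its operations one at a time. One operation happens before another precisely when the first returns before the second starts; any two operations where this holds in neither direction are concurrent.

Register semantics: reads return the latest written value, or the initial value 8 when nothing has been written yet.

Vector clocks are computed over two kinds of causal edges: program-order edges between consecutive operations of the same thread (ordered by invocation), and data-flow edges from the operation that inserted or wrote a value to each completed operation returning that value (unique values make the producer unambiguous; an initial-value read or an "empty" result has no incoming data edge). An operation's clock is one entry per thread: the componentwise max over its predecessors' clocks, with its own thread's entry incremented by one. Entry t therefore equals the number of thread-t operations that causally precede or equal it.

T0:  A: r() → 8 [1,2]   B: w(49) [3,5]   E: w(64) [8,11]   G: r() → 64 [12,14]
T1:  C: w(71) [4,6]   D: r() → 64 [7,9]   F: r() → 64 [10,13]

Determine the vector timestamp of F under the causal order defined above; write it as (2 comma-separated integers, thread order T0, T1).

root op C, invoked 4: fresh clock plus T1's own tick → (0, 1)
root op A, invoked 1: fresh clock plus T0's own tick → (1, 0)
B, invoked 3, takes VC(A)=(1, 0) under max, adds 1 for T0 → (2, 0)
E, invoked 8, takes VC(B)=(2, 0) under max, adds 1 for T0 → (3, 0)
G, invoked 12, takes VC(E)=(3, 0) under max, adds 1 for T0 → (4, 0)
D, invoked 7, takes VC(C)=(0, 1), VC(E)=(3, 0) under max, adds 1 for T1 → (3, 2)
F, invoked 10, takes VC(D)=(3, 2), VC(E)=(3, 0) under max, adds 1 for T1 → (3, 3)
target: VC(F) = (3, 3)

(3, 3)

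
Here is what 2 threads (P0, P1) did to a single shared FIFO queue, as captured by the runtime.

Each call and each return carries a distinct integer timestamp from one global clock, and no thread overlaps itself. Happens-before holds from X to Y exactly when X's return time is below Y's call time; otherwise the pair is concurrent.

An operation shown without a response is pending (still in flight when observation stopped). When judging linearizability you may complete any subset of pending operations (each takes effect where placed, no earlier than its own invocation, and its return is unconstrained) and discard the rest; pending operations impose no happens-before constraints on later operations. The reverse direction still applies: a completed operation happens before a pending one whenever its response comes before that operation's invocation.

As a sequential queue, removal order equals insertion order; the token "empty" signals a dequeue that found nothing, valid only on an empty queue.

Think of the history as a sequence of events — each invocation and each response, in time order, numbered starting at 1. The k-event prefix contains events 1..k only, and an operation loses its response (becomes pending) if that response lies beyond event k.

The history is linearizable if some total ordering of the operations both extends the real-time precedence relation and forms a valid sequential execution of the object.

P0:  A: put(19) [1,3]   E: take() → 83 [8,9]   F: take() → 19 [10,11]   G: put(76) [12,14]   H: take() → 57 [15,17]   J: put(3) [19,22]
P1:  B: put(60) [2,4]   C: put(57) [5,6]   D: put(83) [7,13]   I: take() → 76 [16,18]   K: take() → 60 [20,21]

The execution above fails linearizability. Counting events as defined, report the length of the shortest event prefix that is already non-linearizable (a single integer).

events 1..8 are linearizable; a witness order is A, B, C:
after step 1 (A put(19)): queue <19>
after step 2 (B put(60)): queue <19,60>
after step 3 (C put(57)): queue <19,60,57>
once event 9 joins (E's response, time 9), exhaustive search finds no witness
every completion of the 1 pending operation (D) was checked; none linearizes
one such order, A, B, C, E (pending dropped), breaks at step 4 where E take() → 83 is illegal
one such order, B, A, C, E (pending dropped), breaks at step 4 where E take() → 83 is illegal

9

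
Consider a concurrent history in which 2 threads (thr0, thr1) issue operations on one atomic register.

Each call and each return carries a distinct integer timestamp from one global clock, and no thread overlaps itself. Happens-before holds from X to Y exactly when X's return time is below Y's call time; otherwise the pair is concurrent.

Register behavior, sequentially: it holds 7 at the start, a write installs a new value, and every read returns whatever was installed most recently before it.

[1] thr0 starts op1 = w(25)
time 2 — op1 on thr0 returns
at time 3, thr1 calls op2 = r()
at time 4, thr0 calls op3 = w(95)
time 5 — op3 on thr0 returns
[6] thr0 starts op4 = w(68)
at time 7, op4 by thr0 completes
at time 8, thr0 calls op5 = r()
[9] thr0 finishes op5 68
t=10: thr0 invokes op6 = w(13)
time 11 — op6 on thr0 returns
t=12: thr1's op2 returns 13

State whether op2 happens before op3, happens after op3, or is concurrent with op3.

concurrent

op2 spans [3,12], op3 spans [4,5]
the intervals overlap in both directions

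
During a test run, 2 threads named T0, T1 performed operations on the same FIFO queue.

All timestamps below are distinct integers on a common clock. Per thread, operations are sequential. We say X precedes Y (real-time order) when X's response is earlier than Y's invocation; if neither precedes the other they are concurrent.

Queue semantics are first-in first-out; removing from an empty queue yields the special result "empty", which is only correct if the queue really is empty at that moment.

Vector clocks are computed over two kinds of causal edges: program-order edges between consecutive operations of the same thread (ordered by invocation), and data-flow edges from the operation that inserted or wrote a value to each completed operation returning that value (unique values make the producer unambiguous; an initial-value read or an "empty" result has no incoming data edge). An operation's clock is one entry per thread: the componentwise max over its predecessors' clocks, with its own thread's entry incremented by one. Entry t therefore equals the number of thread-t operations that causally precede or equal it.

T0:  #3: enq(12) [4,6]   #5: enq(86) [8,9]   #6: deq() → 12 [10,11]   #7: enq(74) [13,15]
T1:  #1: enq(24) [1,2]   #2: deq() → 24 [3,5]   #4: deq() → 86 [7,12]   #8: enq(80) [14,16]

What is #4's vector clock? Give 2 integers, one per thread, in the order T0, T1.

#1 (invocation 1): nothing precedes it; T1's component alone gives (0, 1)
#3 (invocation 4): nothing precedes it; T0's component alone gives (1, 0)
#2 (invocation 3): componentwise max over VC(#1)=(0, 1), +1 at T1, giving (0, 2)
#5 (invocation 8): componentwise max over VC(#3)=(1, 0), +1 at T0, giving (2, 0)
#6 (invocation 10): componentwise max over VC(#3)=(1, 0), VC(#5)=(2, 0), +1 at T0, giving (3, 0)
#7 (invocation 13): componentwise max over VC(#6)=(3, 0), +1 at T0, giving (4, 0)
#4 (invocation 7): componentwise max over VC(#2)=(0, 2), VC(#5)=(2, 0), +1 at T1, giving (2, 3)
#8 (invocation 14): componentwise max over VC(#4)=(2, 3), +1 at T1, giving (2, 4)
target: VC(#4) = (2, 3)

(2, 3)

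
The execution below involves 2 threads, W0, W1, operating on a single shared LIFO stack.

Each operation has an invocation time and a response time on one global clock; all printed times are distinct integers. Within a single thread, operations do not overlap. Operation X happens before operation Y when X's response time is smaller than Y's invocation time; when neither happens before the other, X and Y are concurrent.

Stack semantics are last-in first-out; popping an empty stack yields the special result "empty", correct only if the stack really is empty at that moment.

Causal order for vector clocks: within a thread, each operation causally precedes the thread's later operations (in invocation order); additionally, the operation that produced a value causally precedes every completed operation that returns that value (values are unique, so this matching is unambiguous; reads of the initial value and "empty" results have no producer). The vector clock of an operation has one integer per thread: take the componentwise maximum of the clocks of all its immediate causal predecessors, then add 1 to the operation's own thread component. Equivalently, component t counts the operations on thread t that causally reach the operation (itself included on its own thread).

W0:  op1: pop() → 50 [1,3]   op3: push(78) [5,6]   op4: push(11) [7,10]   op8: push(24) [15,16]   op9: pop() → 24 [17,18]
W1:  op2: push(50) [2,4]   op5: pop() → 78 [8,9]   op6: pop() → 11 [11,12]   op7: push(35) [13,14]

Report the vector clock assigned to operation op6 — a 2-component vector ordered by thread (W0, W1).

root op op2, invoked 2: fresh clock plus W1's own tick → (0, 1)
invoked at 1, op1 merges VC(op2)=(0, 1) and bumps W0's slot → (1, 1)
invoked at 5, op3 merges VC(op1)=(1, 1) and bumps W0's slot → (2, 1)
invoked at 8, op5 merges VC(op2)=(0, 1), VC(op3)=(2, 1) and bumps W1's slot → (2, 2)
invoked at 7, op4 merges VC(op3)=(2, 1) and bumps W0's slot → (3, 1)
invoked at 15, op8 merges VC(op4)=(3, 1) and bumps W0's slot → (4, 1)
invoked at 11, op6 merges VC(op4)=(3, 1), VC(op5)=(2, 2) and bumps W1's slot → (3, 3)
invoked at 17, op9 merges VC(op8)=(4, 1) and bumps W0's slot → (5, 1)
invoked at 13, op7 merges VC(op6)=(3, 3) and bumps W1's slot → (3, 4)
target: VC(op6) = (3, 3)

(3, 3)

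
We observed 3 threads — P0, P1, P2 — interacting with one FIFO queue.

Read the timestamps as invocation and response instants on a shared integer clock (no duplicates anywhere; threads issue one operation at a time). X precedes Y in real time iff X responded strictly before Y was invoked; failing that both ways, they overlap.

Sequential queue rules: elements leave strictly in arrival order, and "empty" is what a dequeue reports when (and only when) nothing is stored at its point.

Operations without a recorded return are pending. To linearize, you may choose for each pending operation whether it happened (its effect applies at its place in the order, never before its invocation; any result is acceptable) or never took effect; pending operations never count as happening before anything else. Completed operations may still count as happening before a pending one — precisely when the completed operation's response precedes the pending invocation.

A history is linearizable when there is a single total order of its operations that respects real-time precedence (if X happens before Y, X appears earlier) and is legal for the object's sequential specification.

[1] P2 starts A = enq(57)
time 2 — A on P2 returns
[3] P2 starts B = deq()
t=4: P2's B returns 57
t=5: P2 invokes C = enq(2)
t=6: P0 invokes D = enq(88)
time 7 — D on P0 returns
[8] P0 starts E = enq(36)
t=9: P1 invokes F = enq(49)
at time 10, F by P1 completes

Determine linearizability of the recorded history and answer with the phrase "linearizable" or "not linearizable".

linearizable

one valid linearization: A, B, C, D, E, F
after step 1 (A enq(57)): queue <57>
after step 2 (B deq() → 57): queue <>
after step 3 (C enq(2) (pending, included)): queue <2>
after step 4 (D enq(88)): queue <2,88>
after step 5 (E enq(36) (pending, included)): queue <2,88,36>
after step 6 (F enq(49)): queue <2,88,36,49>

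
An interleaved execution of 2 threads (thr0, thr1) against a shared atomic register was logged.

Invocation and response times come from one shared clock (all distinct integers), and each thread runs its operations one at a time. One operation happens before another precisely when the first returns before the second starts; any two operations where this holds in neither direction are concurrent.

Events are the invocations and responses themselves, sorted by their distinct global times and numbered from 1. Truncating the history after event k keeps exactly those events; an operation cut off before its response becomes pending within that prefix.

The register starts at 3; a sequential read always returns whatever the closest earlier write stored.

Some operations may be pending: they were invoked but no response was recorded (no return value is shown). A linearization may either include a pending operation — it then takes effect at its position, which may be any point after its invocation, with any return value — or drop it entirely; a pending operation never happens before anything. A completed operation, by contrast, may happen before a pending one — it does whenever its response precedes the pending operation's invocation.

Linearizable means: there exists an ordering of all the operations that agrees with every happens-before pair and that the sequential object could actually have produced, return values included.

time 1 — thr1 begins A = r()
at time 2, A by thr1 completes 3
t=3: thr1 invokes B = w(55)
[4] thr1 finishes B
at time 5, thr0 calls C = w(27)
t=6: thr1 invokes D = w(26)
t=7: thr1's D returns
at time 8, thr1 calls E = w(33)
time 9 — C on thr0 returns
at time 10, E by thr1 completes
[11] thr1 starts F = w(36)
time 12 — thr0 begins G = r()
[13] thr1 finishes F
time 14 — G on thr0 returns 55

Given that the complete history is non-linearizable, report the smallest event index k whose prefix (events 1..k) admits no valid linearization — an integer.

14

one valid order for events 1..13 is A, B, C, D, E, F:
after step 1 (A r() → 3): value 3
after step 2 (B w(55)): value 55
after step 3 (C w(27)): value 27
after step 4 (D w(26)): value 26
after step 5 (E w(33)): value 33
after step 6 (F w(36)): value 36
with event 14 included (G responding at time 14), all real-time-consistent orders fail
one such order, A, B, C, D, E, F, G, breaks at step 7 where G r() → 55 is illegal
one such order, A, B, C, D, E, G, F, breaks at step 6 where G r() → 55 is illegal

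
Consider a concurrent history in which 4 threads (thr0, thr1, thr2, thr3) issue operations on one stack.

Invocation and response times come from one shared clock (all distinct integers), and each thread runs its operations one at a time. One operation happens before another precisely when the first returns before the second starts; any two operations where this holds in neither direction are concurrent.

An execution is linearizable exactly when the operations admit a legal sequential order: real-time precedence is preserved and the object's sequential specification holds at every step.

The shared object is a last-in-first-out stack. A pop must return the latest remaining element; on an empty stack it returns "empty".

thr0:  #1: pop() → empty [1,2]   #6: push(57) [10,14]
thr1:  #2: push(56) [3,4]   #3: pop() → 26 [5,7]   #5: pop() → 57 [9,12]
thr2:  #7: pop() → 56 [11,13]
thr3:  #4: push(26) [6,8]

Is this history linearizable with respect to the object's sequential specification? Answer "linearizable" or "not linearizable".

one valid linearization: #1, #2, #4, #3, #6, #5, #7
step 1: #1 pop() → empty — stack <>
step 2: #2 push(56) — stack <56>
step 3: #4 push(26) — stack <56,26>
step 4: #3 pop() → 26 — stack <56>
step 5: #6 push(57) — stack <56,57>
step 6: #5 pop() → 57 — stack <56>
step 7: #7 pop() → 56 — stack <>

linearizable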